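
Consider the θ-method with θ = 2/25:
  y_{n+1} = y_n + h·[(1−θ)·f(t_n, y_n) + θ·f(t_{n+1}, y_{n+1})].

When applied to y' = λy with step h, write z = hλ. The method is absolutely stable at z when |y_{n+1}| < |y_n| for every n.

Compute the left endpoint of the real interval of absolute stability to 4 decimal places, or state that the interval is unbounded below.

z* = -2.3810.

On y'=λy, z=hλ:
  y_{n+1} = y_n + z·[23/25·y_n + 2/25·y_{n+1}] ⇒ (1 − 2/25z)y_{n+1} = (1 + 23/25z)y_n
  ⇒ R(z) = (1 + 23/25z)/(1 − 2/25z).

Need |R(x)|<1, x<0.
x=-0.97: |R|=0.0999
R=−1: 1+23/25x = −1+2/25x ⇒ -21/25x=2 ⇒ x=2/(-21/25)=-2.3810
Confirm numerically:
  x=-1.972: |R|=0.70329 <1
  x=-1.168: |R|=0.06819 <1
  x=-1.125: |R|=0.03211 <1
  x=-1.091: |R|=0.00342 <1
  x=-2.633: |R|=1.17488 >1
  x=-2.603: |R|=1.15437 >1
  x=-2.546: |R|=1.11518 >1
So |R|<1 on (-2.3810, 0).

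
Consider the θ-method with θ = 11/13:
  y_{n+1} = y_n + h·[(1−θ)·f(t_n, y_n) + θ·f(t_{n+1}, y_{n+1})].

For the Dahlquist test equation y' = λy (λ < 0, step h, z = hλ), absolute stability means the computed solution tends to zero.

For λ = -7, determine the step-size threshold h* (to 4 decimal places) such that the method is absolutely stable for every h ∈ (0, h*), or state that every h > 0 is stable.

(−∞, 0) — no finite endpoint. Any h>0 works for λ=-7.

With y'=λy (z=hλ):
  y_{n+1} = y_n + z·[2/13·y_n + 11/13·y_{n+1}] ⇒ (1 − 11/13z)y_{n+1} = (1 + 2/13z)y_n
  ⇒ R(z) = (1 + 2/13z)/(1 − 11/13z).

Need |R(x)|<1, x<0.
x=-1.53: |R|=0.3332
x=-2: |R|=0.2571
x=-10: |R|=0.0569
x=-100: |R|=0.1680
θ=11/13≥1/2 ⇒ |1+2/13x|<|1−11/13x| ∀x<0 ⇒ stable on all of ℝ⁻.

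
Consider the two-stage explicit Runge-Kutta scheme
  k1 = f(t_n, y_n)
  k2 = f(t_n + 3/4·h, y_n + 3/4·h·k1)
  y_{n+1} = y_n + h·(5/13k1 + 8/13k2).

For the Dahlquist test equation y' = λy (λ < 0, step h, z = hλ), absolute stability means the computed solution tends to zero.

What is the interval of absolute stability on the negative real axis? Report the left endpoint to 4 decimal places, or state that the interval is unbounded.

z∈(-2.1667,0).

With y'=λy (z=hλ):
  k1=λy_n ⇒ h·k1=z·y_n;  k2=λ(1+3/4z)y_n ⇒ h·k2=z(1+3/4z)y_n
  y_{n+1}/y_n = 1 + 5/13z + 8/13z(1+3/4z) = 1 + z + 6/13z²
  R(z) = 1 + z + 6/13z².

Boundary: |R(x)|=1, x<0.
x=-0.32: |R|=0.7273
R=1: x+6/13x²=0 ⇒ x=−13/6=-2.1667; min R=1−1/(4·6/13)=0.4583>−1
Confirm numerically:
  x=-1.990: |R|=0.83774 <1
  x=-1.246: |R|=0.47055 <1
  x=-0.897: |R|=0.47436 <1
  x=-2.719: |R|=1.69314 >1
  x=-2.382: |R|=1.23673 >1
  x=-2.273: |R|=1.11155 >1
Interval (-2.1667, 0).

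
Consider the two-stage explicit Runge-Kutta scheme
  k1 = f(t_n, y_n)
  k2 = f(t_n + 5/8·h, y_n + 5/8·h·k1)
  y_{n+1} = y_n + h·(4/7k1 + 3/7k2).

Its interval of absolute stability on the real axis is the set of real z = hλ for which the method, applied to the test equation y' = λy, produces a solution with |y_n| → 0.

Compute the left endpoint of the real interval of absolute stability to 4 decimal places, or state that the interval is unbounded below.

Test eqn y'=λy, z=hλ:
  k1=λy_n ⇒ h·k1=z·y_n;  k2=λ(1+5/8z)y_n ⇒ h·k2=z(1+5/8z)y_n
  y_{n+1}/y_n = 1 + 4/7z + 3/7z(1+5/8z) = 1 + z + 15/56z²
  ⇒ R(z) = 1 + z + 15/56z².

Need |R(x)|<1, x<0.
x=-1.38: |R|=0.1301
R=1: x+15/56x²=0 ⇒ x=−56/15=-3.7333; min R=1−1/(4·15/56)=0.0667>−1
Confirm numerically:
  x=-2.816: |R|=0.30807 <1
  x=-2.222: |R|=0.10049 <1
  x=-1.614: |R|=0.08377 <1
  x=-4.137: |R|=1.44731 >1
  x=-4.077: |R|=1.37530 >1
So |R|<1 on (-3.7333, 0).

left endpoint -3.7333.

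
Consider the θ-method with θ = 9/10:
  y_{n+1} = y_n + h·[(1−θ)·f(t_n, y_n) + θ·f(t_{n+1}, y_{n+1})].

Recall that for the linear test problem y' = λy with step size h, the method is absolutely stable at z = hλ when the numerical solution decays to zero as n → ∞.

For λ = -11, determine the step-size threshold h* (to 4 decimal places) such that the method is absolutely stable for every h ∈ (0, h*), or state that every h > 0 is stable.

(−∞, 0) — no finite endpoint. Any h>0 works for λ=-11.

On y'=λy, z=hλ:
  y_{n+1} = y_n + z·[1/10·y_n + 9/10·y_{n+1}] ⇒ (1 − 9/10z)y_{n+1} = (1 + 1/10z)y_n
  ⇒ R(z) = (1 + 1/10z)/(1 − 9/10z).

Boundary: |R(x)|=1, x<0.
x=-1.63: |R|=0.3393
x=-2: |R|=0.2857
x=-10: |R|=0.0000
x=-100: |R|=0.0989
θ=9/10≥1/2 ⇒ |1+1/10x|<|1−9/10x| ∀x<0 ⇒ unbounded interval.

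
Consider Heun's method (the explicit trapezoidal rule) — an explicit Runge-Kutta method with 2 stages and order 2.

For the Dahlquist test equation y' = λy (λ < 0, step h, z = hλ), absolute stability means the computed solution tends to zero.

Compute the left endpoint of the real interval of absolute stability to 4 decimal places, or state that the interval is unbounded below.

Set f=λy, z=hλ:
  order 2, 2-stage ⇒ R(z)=1+z+z^2/2
  (e.g. R(-1.71)=0.75205, |R|=0.75205)

Boundary: |R(x)|=1, x<0.
x=-1.71: |R|=0.7520
|R(-1.88)|=0.8872 |R(-1.58)|=0.6682 |R(-0.8)|=0.5200
Bisect:
  x_lo=-2.4862 |R|=1.6044  x_hi=-0.0522 |R|=0.9492
  mid=-1.26920 |R|=0.53624 →hi
  mid=-1.87771 |R|=0.88519 →hi
  mid=-2.18197 |R|=1.19852 →lo
  mid=-2.02984 |R|=1.03029 →lo
  mid=-1.95378 |R|=0.95484 →hi
  mid=-1.99181 |R|=0.99184 →hi
  mid=-2.01082 |R|=1.01088 →lo
  mid=-2.00132 |R|=1.00132 →lo
  mid=-1.99656 |R|=0.99657 →hi
  ...
  [-2.00013,-1.99998] ⇒ x*=-2.0000
Stable set (-2.0000, 0).

left endpoint -2.0000.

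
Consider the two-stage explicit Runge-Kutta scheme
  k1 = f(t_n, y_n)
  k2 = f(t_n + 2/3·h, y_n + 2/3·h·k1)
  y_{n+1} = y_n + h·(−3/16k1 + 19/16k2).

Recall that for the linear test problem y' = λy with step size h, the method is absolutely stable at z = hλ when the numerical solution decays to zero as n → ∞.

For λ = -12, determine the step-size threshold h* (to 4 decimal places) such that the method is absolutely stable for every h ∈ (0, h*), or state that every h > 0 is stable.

(-1.2632,0); λ=-12 ⇒ h* = (24/19)/12 = 0.1053.

Set f=λy, z=hλ:
  k1=λy_n ⇒ h·k1=z·y_n;  k2=λ(1+2/3z)y_n ⇒ h·k2=z(1+2/3z)y_n
  y_{n+1}/y_n = 1 − 3/16z + 19/16z(1+2/3z) = 1 + z + 19/24z²
  R(z) = 1 + z + 19/24z².

Boundary: |R(x)|=1, x<0.
x=-1.16: |R|=0.9053
R=1: x+19/24x²=0 ⇒ x=−24/19=-1.2632; min R=1−1/(4·19/24)=0.6842>−1
Confirm numerically:
  x=-1.194: |R|=0.93463 <1
  x=-0.631: |R|=0.68421 <1
  x=-0.520: |R|=0.69407 <1
  x=-1.492: |R|=1.27030 >1
  x=-1.385: |R|=1.13359 >1
Interval (-1.2632, 0).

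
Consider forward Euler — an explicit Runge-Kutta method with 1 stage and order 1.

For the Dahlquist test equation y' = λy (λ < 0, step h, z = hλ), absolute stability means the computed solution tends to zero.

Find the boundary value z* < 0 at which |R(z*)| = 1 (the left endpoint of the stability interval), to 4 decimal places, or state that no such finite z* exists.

z* = -2.0000.

Set f=λy, z=hλ:
  order 1, 1-stage ⇒ R(z)=1+z
  (e.g. R(-1.07)=-0.07000, |R|=0.07000)

Boundary: |R(x)|=1, x<0.
x=-1.07: |R|=0.0700
|R(-2.08)|=1.0800 |R(-1.79)|=0.7900 |R(-1.05)|=0.0500
Bisect:
  x_lo=-2.8393 |R|=1.8393  x_hi=-0.3853 |R|=0.6147
  mid=-1.61230 |R|=0.61230 →hi
  mid=-2.22582 |R|=1.22582 →lo
  mid=-1.91906 |R|=0.91906 →hi
  mid=-2.07244 |R|=1.07244 →lo
  mid=-1.99575 |R|=0.99575 →hi
  mid=-2.03409 |R|=1.03409 →lo
  mid=-2.01492 |R|=1.01492 →lo
  ...
  [-2.00009,-1.99994] ⇒ x*=-2.0000
Stable set (-2.0000, 0).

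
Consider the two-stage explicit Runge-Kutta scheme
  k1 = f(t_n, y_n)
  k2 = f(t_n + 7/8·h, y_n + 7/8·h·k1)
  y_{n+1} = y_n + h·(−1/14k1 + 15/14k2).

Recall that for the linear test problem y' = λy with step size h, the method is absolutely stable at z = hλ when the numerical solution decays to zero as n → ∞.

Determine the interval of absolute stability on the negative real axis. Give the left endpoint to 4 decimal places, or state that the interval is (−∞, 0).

z∈(-1.0667,0).

With y'=λy (z=hλ):
  k1=λy_n ⇒ h·k1=z·y_n;  k2=λ(1+7/8z)y_n ⇒ h·k2=z(1+7/8z)y_n
  y_{n+1}/y_n = 1 − 1/14z + 15/14z(1+7/8z) = 1 + z + 15/16z²
  R(z) = 1 + z + 15/16z².

Find x<0 with |R(x)|<1.
x=-0.92: |R|=0.8735
R=1: x+15/16x²=0 ⇒ x=−16/15=-1.0667; min R=1−1/(4·15/16)=0.7333>−1
Confirm numerically:
  x=-0.972: |R|=0.91373 <1
  x=-0.755: |R|=0.77940 <1
  x=-0.732: |R|=0.77033 <1
  x=-1.453: |R|=1.52626 >1
  x=-1.262: |R|=1.23110 >1
  x=-1.231: |R|=1.18965 >1
So |R|<1 on (-1.0667, 0).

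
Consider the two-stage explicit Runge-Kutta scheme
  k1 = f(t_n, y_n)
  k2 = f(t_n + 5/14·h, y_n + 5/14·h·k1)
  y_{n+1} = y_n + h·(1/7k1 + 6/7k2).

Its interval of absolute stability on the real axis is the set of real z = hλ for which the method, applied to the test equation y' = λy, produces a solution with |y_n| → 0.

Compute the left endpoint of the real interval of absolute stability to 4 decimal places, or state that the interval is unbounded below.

Test eqn y'=λy, z=hλ:
  k1=λy_n ⇒ h·k1=z·y_n;  k2=λ(1+5/14z)y_n ⇒ h·k2=z(1+5/14z)y_n
  y_{n+1}/y_n = 1 + 1/7z + 6/7z(1+5/14z) = 1 + z + 15/49z²
  ⇒ R(z) = 1 + z + 15/49z².

Find x<0 with |R(x)|<1.
x=-1.77: |R|=0.1891
R=1: x+15/49x²=0 ⇒ x=−49/15=-3.2667; min R=1−1/(4·15/49)=0.1833>−1
Confirm numerically:
  x=-3.180: |R|=0.91563 <1
  x=-1.657: |R|=0.18350 <1
  x=-1.340: |R|=0.20967 <1
  x=-3.557: |R|=1.31614 >1
  x=-3.516: |R|=1.26836 >1
  x=-3.395: |R|=1.13338 >1
Interval (-3.2667, 0).

left endpoint -3.2667.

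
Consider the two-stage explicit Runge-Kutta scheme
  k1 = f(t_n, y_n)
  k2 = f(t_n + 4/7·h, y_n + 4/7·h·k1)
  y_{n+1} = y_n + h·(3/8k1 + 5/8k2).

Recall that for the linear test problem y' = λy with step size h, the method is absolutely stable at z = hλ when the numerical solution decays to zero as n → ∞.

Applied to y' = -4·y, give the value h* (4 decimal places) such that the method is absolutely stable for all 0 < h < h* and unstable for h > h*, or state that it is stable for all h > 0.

(-2.8000,0); λ=-4 ⇒ h* = (14/5)/4 = 0.7000.

With y'=λy (z=hλ):
  k1=λy_n ⇒ h·k1=z·y_n;  k2=λ(1+4/7z)y_n ⇒ h·k2=z(1+4/7z)y_n
  y_{n+1}/y_n = 1 + 3/8z + 5/8z(1+4/7z) = 1 + z + 5/14z²
  so R(z) = 1 + z + 5/14z².

Need |R(x)|<1, x<0.
x=-1.17: |R|=0.3189
R=1: x+5/14x²=0 ⇒ x=−14/5=-2.8000; min R=1−1/(4·5/14)=0.3000>−1
Confirm numerically:
  x=-2.715: |R|=0.91758 <1
  x=-1.977: |R|=0.41890 <1
  x=-1.770: |R|=0.34889 <1
  x=-3.372: |R|=1.68885 >1
  x=-3.008: |R|=1.22345 >1
Stable set (-2.8000, 0).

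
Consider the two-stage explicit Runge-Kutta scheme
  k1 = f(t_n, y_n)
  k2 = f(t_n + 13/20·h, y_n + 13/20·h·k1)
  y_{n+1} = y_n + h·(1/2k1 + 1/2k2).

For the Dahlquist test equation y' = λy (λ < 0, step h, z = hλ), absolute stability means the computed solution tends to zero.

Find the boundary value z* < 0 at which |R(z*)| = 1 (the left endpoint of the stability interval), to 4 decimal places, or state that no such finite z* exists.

With y'=λy (z=hλ):
  k1=λy_n ⇒ h·k1=z·y_n;  k2=λ(1+13/20z)y_n ⇒ h·k2=z(1+13/20z)y_n
  y_{n+1}/y_n = 1 + 1/2z + 1/2z(1+13/20z) = 1 + z + 13/40z²
  R(z) = 1 + z + 13/40z².

Boundary: |R(x)|=1, x<0.
x=-1.01: |R|=0.3215
R=1: x+13/40x²=0 ⇒ x=−40/13=-3.0769; min R=1−1/(4·13/40)=0.2308>−1
Confirm numerically:
  x=-2.265: |R|=0.40232 <1
  x=-1.690: |R|=0.23823 <1
  x=-1.686: |R|=0.23784 <1
  x=-1.306: |R|=0.24833 <1
  x=-3.638: |R|=1.66339 >1
  x=-3.610: |R|=1.62543 >1
  x=-3.317: |R|=1.25881 >1
So |R|<1 on (-3.0769, 0).

z* = -3.0769.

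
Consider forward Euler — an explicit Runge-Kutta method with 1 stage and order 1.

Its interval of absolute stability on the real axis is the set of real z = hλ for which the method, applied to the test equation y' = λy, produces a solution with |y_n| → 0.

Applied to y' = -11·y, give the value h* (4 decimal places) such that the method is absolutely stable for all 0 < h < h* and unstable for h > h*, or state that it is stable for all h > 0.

(-2.0000,0); λ=-11 ⇒ h* = 0.1818.

Test eqn y'=λy, z=hλ:
  order 1, 1-stage ⇒ R(z)=1+z
  (e.g. R(-0.54)=0.46000, |R|=0.46000)

Need |R(x)|<1, x<0.
x=-0.54: |R|=0.4600
|R(-2.37)|=1.3700 |R(-1.63)|=0.6300 |R(-1.12)|=0.1200
Bisect:
  x_lo=-2.7410 |R|=1.7410  x_hi=-0.1885 |R|=0.8115
  mid=-1.46472 |R|=0.46472 →hi
  mid=-2.10284 |R|=1.10284 →lo
  mid=-1.78378 |R|=0.78378 →hi
  mid=-1.94331 |R|=0.94331 →hi
  mid=-2.02308 |R|=1.02308 →lo
  mid=-1.98319 |R|=0.98319 →hi
  mid=-2.00313 |R|=1.00313 →lo
  ...
  [-2.00002,-1.99986] ⇒ x*=-2.0000
So |R|<1 on (-2.0000, 0).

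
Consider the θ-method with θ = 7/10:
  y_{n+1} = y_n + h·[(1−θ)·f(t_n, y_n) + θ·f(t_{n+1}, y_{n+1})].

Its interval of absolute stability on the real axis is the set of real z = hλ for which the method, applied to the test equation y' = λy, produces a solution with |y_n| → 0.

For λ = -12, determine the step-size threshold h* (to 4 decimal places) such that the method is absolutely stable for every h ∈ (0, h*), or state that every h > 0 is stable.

With y'=λy (z=hλ):
  y_{n+1} = y_n + z·[3/10·y_n + 7/10·y_{n+1}] ⇒ (1 − 7/10z)y_{n+1} = (1 + 3/10z)y_n
  ⇒ R(z) = (1 + 3/10z)/(1 − 7/10z).

Boundary: |R(x)|=1, x<0.
x=-0.93: |R|=0.4367
x=-2: |R|=0.1667
x=-10: |R|=0.2500
x=-100: |R|=0.4085
θ=7/10≥1/2 ⇒ |1+3/10x|<|1−7/10x| ∀x<0 ⇒ interval (−∞,0).

unbounded; (−∞, 0). Any h>0 works for λ=-12.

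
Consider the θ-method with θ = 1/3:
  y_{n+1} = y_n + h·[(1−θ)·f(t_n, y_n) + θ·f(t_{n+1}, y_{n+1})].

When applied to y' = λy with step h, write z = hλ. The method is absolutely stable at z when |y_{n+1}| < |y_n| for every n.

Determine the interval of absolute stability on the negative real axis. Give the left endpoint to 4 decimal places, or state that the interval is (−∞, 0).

(-6.0000, 0).

Test eqn y'=λy, z=hλ:
  y_{n+1} = y_n + z·[2/3·y_n + 1/3·y_{n+1}] ⇒ (1 − 1/3z)y_{n+1} = (1 + 2/3z)y_n
  so R(z) = (1 + 2/3z)/(1 − 1/3z).

Need |R(x)|<1, x<0.
x=-1.09: |R|=0.2005
R=−1: 1+2/3x = −1+1/3x ⇒ -1/3x=2 ⇒ x=2/(-1/3)=-6.0000
Confirm numerically:
  x=-5.927: |R|=0.99182 <1
  x=-3.666: |R|=0.64986 <1
  x=-2.918: |R|=0.47922 <1
  x=-6.283: |R|=1.03049 >1
  x=-6.226: |R|=1.02450 >1
  x=-6.116: |R|=1.01272 >1
Interval (-6.0000, 0).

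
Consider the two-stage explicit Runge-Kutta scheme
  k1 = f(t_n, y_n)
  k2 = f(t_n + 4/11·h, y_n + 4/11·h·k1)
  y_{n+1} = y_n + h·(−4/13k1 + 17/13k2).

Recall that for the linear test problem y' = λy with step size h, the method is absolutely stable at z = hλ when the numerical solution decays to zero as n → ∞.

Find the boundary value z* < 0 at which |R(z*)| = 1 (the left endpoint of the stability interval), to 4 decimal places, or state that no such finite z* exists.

With y'=λy (z=hλ):
  k1=λy_n ⇒ h·k1=z·y_n;  k2=λ(1+4/11z)y_n ⇒ h·k2=z(1+4/11z)y_n
  y_{n+1}/y_n = 1 − 4/13z + 17/13z(1+4/11z) = 1 + z + 68/143z²
  R(z) = 1 + z + 68/143z².

Boundary: |R(x)|=1, x<0.
x=-1.32: |R|=0.5086
R=1: x+68/143x²=0 ⇒ x=−143/68=-2.1029; min R=1−1/(4·68/143)=0.4743>−1
Confirm numerically:
  x=-1.875: |R|=0.79677 <1
  x=-1.176: |R|=0.48164 <1
  x=-0.854: |R|=0.49281 <1
  x=-2.664: |R|=1.71075 >1
  x=-2.506: |R|=1.48031 >1
  x=-2.499: |R|=1.47065 >1
Interval (-2.1029, 0).

z* = -2.1029.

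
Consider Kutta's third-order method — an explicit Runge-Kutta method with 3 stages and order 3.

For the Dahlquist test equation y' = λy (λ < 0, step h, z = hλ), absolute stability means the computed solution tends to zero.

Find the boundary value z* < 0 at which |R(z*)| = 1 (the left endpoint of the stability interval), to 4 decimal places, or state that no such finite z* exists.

z* = -2.5127.

Test eqn y'=λy, z=hλ:
  order 3, 3-stage ⇒ R(z)=1+z+z^2/2+z^3/6
  (e.g. R(-0.39)=0.67616, |R|=0.67616)

Find x<0 with |R(x)|<1.
x=-0.39: |R|=0.6762
|R(-2.91)|=1.7830 |R(-2.6)|=1.1493 |R(-2.29)|=0.6694
Bisect:
  x_lo=-3.2901 |R|=2.8134  x_hi=-0.3947 |R|=0.6730
  mid=-1.84239 |R|=0.18749 →hi
  mid=-2.56624 |R|=1.09015 →lo
  mid=-2.20432 |R|=0.55994 →hi
  mid=-2.38528 |R|=0.80236 →hi
  mid=-2.47576 |R|=0.94021 →hi
  mid=-2.52100 |R|=1.01362 →lo
  mid=-2.49838 |R|=0.97654 →hi
  mid=-2.50969 |R|=0.99498 →hi
  mid=-2.51534 |R|=1.00428 →lo
  ...
  [-2.51287,-2.51269] ⇒ x*=-2.5127
Stable set (-2.5127, 0).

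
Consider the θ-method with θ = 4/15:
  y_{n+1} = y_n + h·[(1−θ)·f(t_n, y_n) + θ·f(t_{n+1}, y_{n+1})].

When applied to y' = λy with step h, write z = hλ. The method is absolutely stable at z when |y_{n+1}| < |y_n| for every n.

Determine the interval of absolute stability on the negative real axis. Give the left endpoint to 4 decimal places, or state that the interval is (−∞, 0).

On y'=λy, z=hλ:
  y_{n+1} = y_n + z·[11/15·y_n + 4/15·y_{n+1}] ⇒ (1 − 4/15z)y_{n+1} = (1 + 11/15z)y_n
  R(z) = (1 + 11/15z)/(1 − 4/15z).

Boundary: |R(x)|=1, x<0.
x=-1.7: |R|=0.1697
R=−1: 1+11/15x = −1+4/15x ⇒ -7/15x=2 ⇒ x=2/(-7/15)=-4.2857
Confirm numerically:
  x=-4.134: |R|=0.96632 <1
  x=-3.878: |R|=0.90646 <1
  x=-3.264: |R|=0.74508 <1
  x=-4.669: |R|=1.07967 >1
  x=-4.618: |R|=1.06949 >1
  x=-4.411: |R|=1.02687 >1
Stable set (-4.2857, 0).

z∈(-4.2857,0).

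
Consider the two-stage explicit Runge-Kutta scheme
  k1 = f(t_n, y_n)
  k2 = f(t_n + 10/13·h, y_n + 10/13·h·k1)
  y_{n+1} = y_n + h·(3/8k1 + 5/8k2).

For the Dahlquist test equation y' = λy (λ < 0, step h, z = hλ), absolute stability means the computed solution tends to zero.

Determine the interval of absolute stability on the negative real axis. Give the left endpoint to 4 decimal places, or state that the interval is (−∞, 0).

Set f=λy, z=hλ:
  k1=λy_n ⇒ h·k1=z·y_n;  k2=λ(1+10/13z)y_n ⇒ h·k2=z(1+10/13z)y_n
  y_{n+1}/y_n = 1 + 3/8z + 5/8z(1+10/13z) = 1 + z + 25/52z²
  ⇒ R(z) = 1 + z + 25/52z².

Find x<0 with |R(x)|<1.
x=-1.71: |R|=0.6958
R=1: x+25/52x²=0 ⇒ x=−52/25=-2.0800; min R=1−1/(4·25/52)=0.4800>−1
Confirm numerically:
  x=-1.605: |R|=0.63347 <1
  x=-1.238: |R|=0.49885 <1
  x=-0.858: |R|=0.49592 <1
  x=-2.428: |R|=1.40622 >1
  x=-2.350: |R|=1.30505 >1
So |R|<1 on (-2.0800, 0).

z∈(-2.0800,0).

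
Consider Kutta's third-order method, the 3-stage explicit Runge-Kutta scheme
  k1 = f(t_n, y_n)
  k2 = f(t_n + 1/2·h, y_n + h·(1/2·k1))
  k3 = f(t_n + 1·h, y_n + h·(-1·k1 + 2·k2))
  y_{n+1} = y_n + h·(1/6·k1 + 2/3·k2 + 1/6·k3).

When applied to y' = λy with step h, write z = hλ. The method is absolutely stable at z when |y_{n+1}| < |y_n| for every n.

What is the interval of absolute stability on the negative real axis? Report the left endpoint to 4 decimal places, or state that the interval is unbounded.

(-2.5127, 0).

Test eqn y'=λy, z=hλ:
  order 3, 3-stage ⇒ R(z)=1+z+z^2/2+z^3/6
  (e.g. R(-1.69)=-0.06642, |R|=0.06642)

Solve |R(x)|<1 on ℝ⁻.
x=-1.69: |R|=0.0664
|R(-1.88)|=0.2202 |R(-1.77)|=0.1278 |R(-0.51)|=0.5979
Bisect:
  x_lo=-2.8500 |R|=1.6468  x_hi=-0.1414 |R|=0.8681
  mid=-1.49570 |R|=0.06518 →hi
  mid=-2.17283 |R|=0.52196 →hi
  mid=-2.51139 |R|=0.99778 →hi
  mid=-2.68068 |R|=1.29823 →lo
  mid=-2.59603 |R|=1.14229 →lo
  mid=-2.55371 |R|=1.06864 →lo
  mid=-2.53255 |R|=1.03287 →lo
  mid=-2.52197 |R|=1.01524 →lo
  mid=-2.51668 |R|=1.00649 →lo
  ...
  [-2.51288,-2.51272] ⇒ x*=-2.5127
So |R|<1 on (-2.5127, 0).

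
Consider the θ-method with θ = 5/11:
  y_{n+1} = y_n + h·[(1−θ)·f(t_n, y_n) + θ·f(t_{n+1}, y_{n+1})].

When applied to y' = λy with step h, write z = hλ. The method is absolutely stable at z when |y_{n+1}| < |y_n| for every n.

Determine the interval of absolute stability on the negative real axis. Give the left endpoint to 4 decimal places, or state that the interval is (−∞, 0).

Set f=λy, z=hλ:
  y_{n+1} = y_n + z·[6/11·y_n + 5/11·y_{n+1}] ⇒ (1 − 5/11z)y_{n+1} = (1 + 6/11z)y_n
  ⇒ R(z) = (1 + 6/11z)/(1 − 5/11z).

Solve |R(x)|<1 on ℝ⁻.
x=-1.19: |R|=0.2277
R=−1: 1+6/11x = −1+5/11x ⇒ -1/11x=2 ⇒ x=2/(-1/11)=-22.0000
Confirm numerically:
  x=-20.301: |R|=0.98490 <1
  x=-13.088: |R|=0.88341 <1
  x=-12.693: |R|=0.87502 <1
  x=-10.457: |R|=0.81760 <1
  x=-22.523: |R|=1.00423 >1
  x=-22.275: |R|=1.00225 >1
  x=-22.262: |R|=1.00214 >1
Stable set (-22.0000, 0).

(-22.0000, 0).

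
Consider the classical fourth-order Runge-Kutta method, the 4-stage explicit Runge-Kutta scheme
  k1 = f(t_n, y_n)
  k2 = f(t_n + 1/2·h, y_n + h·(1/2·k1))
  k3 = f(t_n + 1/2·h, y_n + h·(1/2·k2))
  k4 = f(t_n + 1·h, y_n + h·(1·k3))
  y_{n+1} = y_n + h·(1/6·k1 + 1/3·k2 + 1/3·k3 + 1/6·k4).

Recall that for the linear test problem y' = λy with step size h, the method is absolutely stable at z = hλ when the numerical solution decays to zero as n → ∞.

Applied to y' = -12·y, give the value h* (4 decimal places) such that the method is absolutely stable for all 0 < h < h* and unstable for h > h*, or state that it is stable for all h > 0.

With y'=λy (z=hλ):
  order 4, 4-stage ⇒ R(z)=1+z+z^2/2+z^3/6+z^4/24
  (e.g. R(-1.61)=0.27046, |R|=0.27046)

Need |R(x)|<1, x<0.
x=-1.61: |R|=0.2705
|R(-2.56)|=0.7102 |R(-1.93)|=0.3124 |R(-0.97)|=0.3852
Bisect:
  x_lo=-3.5538 |R|=2.9265  x_hi=-0.1553 |R|=0.8561
  mid=-1.85456 |R|=0.29494 →hi
  mid=-2.70418 |R|=0.88443 →hi
  mid=-3.12898 |R|=1.65448 →lo
  mid=-2.91658 |R|=1.21666 →lo
  mid=-2.81038 |R|=1.03848 →lo
  mid=-2.75728 |R|=0.95857 →hi
  mid=-2.78383 |R|=0.99779 →hi
  mid=-2.79710 |R|=1.01795 →lo
  mid=-2.79046 |R|=1.00782 →lo
  ...
  [-2.78549,-2.78528] ⇒ x*=-2.7853
Interval (-2.7853, 0).

(-2.7853,0); λ=-12 ⇒ h* = 0.2321.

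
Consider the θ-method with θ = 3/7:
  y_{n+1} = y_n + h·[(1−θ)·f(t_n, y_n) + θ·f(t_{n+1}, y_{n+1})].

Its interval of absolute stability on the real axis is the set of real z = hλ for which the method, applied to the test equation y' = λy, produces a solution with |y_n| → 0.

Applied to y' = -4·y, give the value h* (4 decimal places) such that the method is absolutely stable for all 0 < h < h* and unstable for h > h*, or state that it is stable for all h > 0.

With y'=λy (z=hλ):
  y_{n+1} = y_n + z·[4/7·y_n + 3/7·y_{n+1}] ⇒ (1 − 3/7z)y_{n+1} = (1 + 4/7z)y_n
  R(z) = (1 + 4/7z)/(1 − 3/7z).

Need |R(x)|<1, x<0.
x=-1.5: |R|=0.0870
R=−1: 1+4/7x = −1+3/7x ⇒ -1/7x=2 ⇒ x=2/(-1/7)=-14.0000
Confirm numerically:
  x=-11.313: |R|=0.93437 <1
  x=-11.303: |R|=0.93407 <1
  x=-7.481: |R|=0.77859 <1
  x=-5.996: |R|=0.67969 <1
  x=-14.188: |R|=1.00379 >1
  x=-14.046: |R|=1.00094 >1
  x=-14.021: |R|=1.00043 >1
So |R|<1 on (-14.0000, 0).

(-14.0000,0); λ=-4 ⇒ h* = (14)/4 = 3.5000.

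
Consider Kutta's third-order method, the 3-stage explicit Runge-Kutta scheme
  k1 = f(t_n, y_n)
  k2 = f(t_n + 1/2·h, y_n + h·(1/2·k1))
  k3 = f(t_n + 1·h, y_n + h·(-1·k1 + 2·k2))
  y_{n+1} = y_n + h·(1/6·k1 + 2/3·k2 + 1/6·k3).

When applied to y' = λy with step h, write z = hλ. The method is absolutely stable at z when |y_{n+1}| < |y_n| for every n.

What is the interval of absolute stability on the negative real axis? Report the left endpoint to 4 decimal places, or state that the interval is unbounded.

z∈(-2.5127,0).

With y'=λy (z=hλ):
  order 3, 3-stage ⇒ R(z)=1+z+z^2/2+z^3/6
  (e.g. R(-1.73)=-0.09650, |R|=0.09650)

Find x<0 with |R(x)|<1.
x=-1.73: |R|=0.0965
|R(-2.69)|=1.3161 |R(-2.63)|=1.2035 |R(-1.17)|=0.2475
Bisect:
  x_lo=-3.1067 |R|=2.2784  x_hi=-0.0856 |R|=0.9179
  mid=-1.59617 |R|=0.00006 →hi
  mid=-2.35144 |R|=0.75376 →hi
  mid=-2.72907 |R|=1.39277 →lo
  mid=-2.54025 |R|=1.04581 →lo
  mid=-2.44585 |R|=0.89334 →hi
  mid=-2.49305 |R|=0.96791 →hi
  mid=-2.51665 |R|=1.00643 →lo
  ...
  [-2.51278,-2.51260] ⇒ x*=-2.5127
So |R|<1 on (-2.5127, 0).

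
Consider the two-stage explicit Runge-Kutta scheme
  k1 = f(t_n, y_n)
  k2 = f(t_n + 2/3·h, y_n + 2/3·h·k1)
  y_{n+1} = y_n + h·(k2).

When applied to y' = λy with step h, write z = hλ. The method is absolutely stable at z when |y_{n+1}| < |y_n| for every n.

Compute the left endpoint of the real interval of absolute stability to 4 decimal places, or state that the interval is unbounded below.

Set f=λy, z=hλ:
  k1=λy_n ⇒ h·k1=z·y_n;  k2=λ(1+2/3z)y_n ⇒ h·k2=z(1+2/3z)y_n
  y_{n+1}/y_n = 1 + z(1+2/3z) = 1 + z + 2/3z²
  so R(z) = 1 + z + 2/3z².

Boundary: |R(x)|=1, x<0.
x=-0.97: |R|=0.6573
R=1: x+2/3x²=0 ⇒ x=−3/2=-1.5000; min R=1−1/(4·2/3)=0.6250>−1
Confirm numerically:
  x=-0.999: |R|=0.66633 <1
  x=-0.892: |R|=0.63844 <1
  x=-0.765: |R|=0.62515 <1
  x=-0.763: |R|=0.62511 <1
  x=-1.845: |R|=1.42435 >1
  x=-1.698: |R|=1.22414 >1
So |R|<1 on (-1.5000, 0).

left endpoint -1.5000.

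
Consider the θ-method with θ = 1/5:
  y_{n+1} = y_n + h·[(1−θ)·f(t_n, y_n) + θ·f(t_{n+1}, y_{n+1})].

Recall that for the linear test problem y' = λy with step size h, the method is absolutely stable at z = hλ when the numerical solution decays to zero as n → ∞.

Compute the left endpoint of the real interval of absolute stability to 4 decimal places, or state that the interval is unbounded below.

left endpoint -3.3333.

Test eqn y'=λy, z=hλ:
  y_{n+1} = y_n + z·[4/5·y_n + 1/5·y_{n+1}] ⇒ (1 − 1/5z)y_{n+1} = (1 + 4/5z)y_n
  R(z) = (1 + 4/5z)/(1 − 1/5z).

Need |R(x)|<1, x<0.
x=-0.87: |R|=0.2589
R=−1: 1+4/5x = −1+1/5x ⇒ -3/5x=2 ⇒ x=2/(-3/5)=-3.3333
Confirm numerically:
  x=-3.219: |R|=0.95827 <1
  x=-2.887: |R|=0.83023 <1
  x=-2.083: |R|=0.47042 <1
  x=-1.702: |R|=0.26977 <1
  x=-3.805: |R|=1.16070 >1
  x=-3.446: |R|=1.04002 >1
So |R|<1 on (-3.3333, 0).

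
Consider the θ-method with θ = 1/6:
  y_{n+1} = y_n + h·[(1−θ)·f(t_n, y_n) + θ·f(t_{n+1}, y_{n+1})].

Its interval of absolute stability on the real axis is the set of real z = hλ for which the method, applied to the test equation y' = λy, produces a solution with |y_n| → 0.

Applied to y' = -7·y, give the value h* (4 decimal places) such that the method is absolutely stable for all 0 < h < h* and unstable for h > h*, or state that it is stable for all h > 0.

Set f=λy, z=hλ:
  y_{n+1} = y_n + z·[5/6·y_n + 1/6·y_{n+1}] ⇒ (1 − 1/6z)y_{n+1} = (1 + 5/6z)y_n
  ⇒ R(z) = (1 + 5/6z)/(1 − 1/6z).

Solve |R(x)|<1 on ℝ⁻.
x=-0.33: |R|=0.6872
R=−1: 1+5/6x = −1+1/6x ⇒ -2/3x=2 ⇒ x=2/(-2/3)=-3.0000
Confirm numerically:
  x=-2.574: |R|=0.80126 <1
  x=-2.539: |R|=0.78405 <1
  x=-2.247: |R|=0.63478 <1
  x=-1.470: |R|=0.18072 <1
  x=-3.272: |R|=1.11734 >1
  x=-3.217: |R|=1.09417 >1
  x=-3.023: |R|=1.01020 >1
So |R|<1 on (-3.0000, 0).

(-3.0000,0); λ=-7 ⇒ h* = (3)/7 = 0.4286.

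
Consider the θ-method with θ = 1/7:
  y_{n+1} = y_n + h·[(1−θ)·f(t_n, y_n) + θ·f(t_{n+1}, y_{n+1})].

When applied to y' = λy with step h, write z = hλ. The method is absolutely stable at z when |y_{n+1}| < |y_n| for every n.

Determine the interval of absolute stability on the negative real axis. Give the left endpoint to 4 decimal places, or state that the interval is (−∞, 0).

With y'=λy (z=hλ):
  y_{n+1} = y_n + z·[6/7·y_n + 1/7·y_{n+1}] ⇒ (1 − 1/7z)y_{n+1} = (1 + 6/7z)y_n
  ⇒ R(z) = (1 + 6/7z)/(1 − 1/7z).

Need |R(x)|<1, x<0.
x=-1.05: |R|=0.0870
R=−1: 1+6/7x = −1+1/7x ⇒ -5/7x=2 ⇒ x=2/(-5/7)=-2.8000
Confirm numerically:
  x=-2.470: |R|=0.82577 <1
  x=-2.336: |R|=0.75150 <1
  x=-1.955: |R|=0.52820 <1
  x=-3.094: |R|=1.14563 >1
  x=-2.955: |R|=1.07785 >1
  x=-2.918: |R|=1.05949 >1
Interval (-2.8000, 0).

z∈(-2.8000,0).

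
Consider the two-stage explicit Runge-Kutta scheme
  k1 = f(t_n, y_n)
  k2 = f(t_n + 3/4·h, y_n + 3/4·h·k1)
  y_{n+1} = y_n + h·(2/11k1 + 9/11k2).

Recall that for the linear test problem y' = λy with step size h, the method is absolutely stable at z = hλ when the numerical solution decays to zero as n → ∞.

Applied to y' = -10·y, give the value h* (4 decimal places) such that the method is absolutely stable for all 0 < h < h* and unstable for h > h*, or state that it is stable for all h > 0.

With y'=λy (z=hλ):
  k1=λy_n ⇒ h·k1=z·y_n;  k2=λ(1+3/4z)y_n ⇒ h·k2=z(1+3/4z)y_n
  y_{n+1}/y_n = 1 + 2/11z + 9/11z(1+3/4z) = 1 + z + 27/44z²
  so R(z) = 1 + z + 27/44z².

Boundary: |R(x)|=1, x<0.
x=-1.39: |R|=0.7956
R=1: x+27/44x²=0 ⇒ x=−44/27=-1.6296; min R=1−1/(4·27/44)=0.5926>−1
Confirm numerically:
  x=-1.358: |R|=0.77365 <1
  x=-1.160: |R|=0.66571 <1
  x=-0.989: |R|=0.61121 <1
  x=-2.216: |R|=1.79736 >1
  x=-1.817: |R|=1.20891 >1
Stable set (-1.6296, 0).

(-1.6296,0); λ=-10 ⇒ h* = (44/27)/10 = 0.1630.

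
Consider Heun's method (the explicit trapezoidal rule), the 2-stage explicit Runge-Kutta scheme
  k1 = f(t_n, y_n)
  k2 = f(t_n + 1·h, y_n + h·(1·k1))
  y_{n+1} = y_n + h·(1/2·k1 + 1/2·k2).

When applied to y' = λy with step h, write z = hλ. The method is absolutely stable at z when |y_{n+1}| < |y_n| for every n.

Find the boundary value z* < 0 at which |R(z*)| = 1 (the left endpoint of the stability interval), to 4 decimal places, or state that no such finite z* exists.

left endpoint -2.0000.

Test eqn y'=λy, z=hλ:
  order 2, 2-stage ⇒ R(z)=1+z+z^2/2
  (e.g. R(-1.71)=0.75205, |R|=0.75205)

Need |R(x)|<1, x<0.
x=-1.71: |R|=0.7520
|R(-1.74)|=0.7738 |R(-1.7)|=0.7450 |R(-0.8)|=0.5200
Bisect:
  x_lo=-2.6254 |R|=1.8210  x_hi=-0.1595 |R|=0.8533
  mid=-1.39245 |R|=0.57701 →hi
  mid=-2.00895 |R|=1.00899 →lo
  mid=-1.70070 |R|=0.74549 →hi
  mid=-1.85482 |R|=0.86536 →hi
  mid=-1.93189 |R|=0.93421 →hi
  mid=-1.97042 |R|=0.97086 →hi
  mid=-1.98968 |R|=0.98974 →hi
  ...
  [-2.00007,-1.99992] ⇒ x*=-2.0000
Stable set (-2.0000, 0).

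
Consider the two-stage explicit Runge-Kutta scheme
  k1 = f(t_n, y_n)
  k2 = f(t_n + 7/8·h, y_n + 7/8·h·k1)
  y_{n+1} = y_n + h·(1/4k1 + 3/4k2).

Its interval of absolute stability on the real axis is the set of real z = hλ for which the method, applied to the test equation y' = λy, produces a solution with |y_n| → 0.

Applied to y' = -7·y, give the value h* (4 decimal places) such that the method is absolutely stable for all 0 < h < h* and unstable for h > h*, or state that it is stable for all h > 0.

(-1.5238,0); λ=-7 ⇒ h* = (32/21)/7 = 0.2177.

Set f=λy, z=hλ:
  k1=λy_n ⇒ h·k1=z·y_n;  k2=λ(1+7/8z)y_n ⇒ h·k2=z(1+7/8z)y_n
  y_{n+1}/y_n = 1 + 1/4z + 3/4z(1+7/8z) = 1 + z + 21/32z²
  so R(z) = 1 + z + 21/32z².

Boundary: |R(x)|=1, x<0.
x=-1.15: |R|=0.7179
R=1: x+21/32x²=0 ⇒ x=−32/21=-1.5238; min R=1−1/(4·21/32)=0.6190>−1
Confirm numerically:
  x=-1.282: |R|=0.79656 <1
  x=-1.111: |R|=0.69902 <1
  x=-1.101: |R|=0.69451 <1
  x=-0.822: |R|=0.62142 <1
  x=-2.069: |R|=1.74025 >1
  x=-2.046: |R|=1.70114 >1
So |R|<1 on (-1.5238, 0).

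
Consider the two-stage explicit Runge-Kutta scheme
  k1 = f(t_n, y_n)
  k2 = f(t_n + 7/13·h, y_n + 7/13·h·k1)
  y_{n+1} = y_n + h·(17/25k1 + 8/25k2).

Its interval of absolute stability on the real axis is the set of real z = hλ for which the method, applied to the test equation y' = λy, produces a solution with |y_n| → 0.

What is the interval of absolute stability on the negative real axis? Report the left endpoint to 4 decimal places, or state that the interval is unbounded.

z∈(-5.8036,0).

With y'=λy (z=hλ):
  k1=λy_n ⇒ h·k1=z·y_n;  k2=λ(1+7/13z)y_n ⇒ h·k2=z(1+7/13z)y_n
  y_{n+1}/y_n = 1 + 17/25z + 8/25z(1+7/13z) = 1 + z + 56/325z²
  so R(z) = 1 + z + 56/325z².

Find x<0 with |R(x)|<1.
x=-1.18: |R|=0.0599
R=1: x+56/325x²=0 ⇒ x=−325/56=-5.8036; min R=1−1/(4·56/325)=-0.4509>−1
Confirm numerically:
  x=-5.540: |R|=0.74840 <1
  x=-5.358: |R|=0.58864 <1
  x=-2.735: |R|=0.44610 <1
  x=-2.616: |R|=0.43682 <1
  x=-6.102: |R|=1.31377 >1
  x=-5.945: |R|=1.14488 >1
  x=-5.847: |R|=1.04375 >1
So |R|<1 on (-5.8036, 0).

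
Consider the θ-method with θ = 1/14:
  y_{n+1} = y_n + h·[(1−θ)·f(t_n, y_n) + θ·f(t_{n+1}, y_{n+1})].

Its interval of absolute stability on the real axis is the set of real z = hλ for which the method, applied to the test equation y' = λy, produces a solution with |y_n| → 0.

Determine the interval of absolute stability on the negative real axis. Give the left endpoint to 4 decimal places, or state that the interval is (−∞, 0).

(-2.3333, 0).

Set f=λy, z=hλ:
  y_{n+1} = y_n + z·[13/14·y_n + 1/14·y_{n+1}] ⇒ (1 − 1/14z)y_{n+1} = (1 + 13/14z)y_n
  R(z) = (1 + 13/14z)/(1 − 1/14z).

Find x<0 with |R(x)|<1.
x=-1.46: |R|=0.3221
R=−1: 1+13/14x = −1+1/14x ⇒ -6/7x=2 ⇒ x=2/(-6/7)=-2.3333
Confirm numerically:
  x=-2.293: |R|=0.97029 <1
  x=-1.753: |R|=0.55793 <1
  x=-1.204: |R|=0.10866 <1
  x=-2.925: |R|=1.41950 >1
  x=-2.474: |R|=1.10246 >1
  x=-2.386: |R|=1.03857 >1
Stable set (-2.3333, 0).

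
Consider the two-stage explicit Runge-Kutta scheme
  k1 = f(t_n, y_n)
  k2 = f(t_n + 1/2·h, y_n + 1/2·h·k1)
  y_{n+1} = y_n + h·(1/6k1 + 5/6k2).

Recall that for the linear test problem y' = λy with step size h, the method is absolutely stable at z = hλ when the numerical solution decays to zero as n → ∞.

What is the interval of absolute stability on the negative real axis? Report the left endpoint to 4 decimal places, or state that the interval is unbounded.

Set f=λy, z=hλ:
  k1=λy_n ⇒ h·k1=z·y_n;  k2=λ(1+1/2z)y_n ⇒ h·k2=z(1+1/2z)y_n
  y_{n+1}/y_n = 1 + 1/6z + 5/6z(1+1/2z) = 1 + z + 5/12z²
  ⇒ R(z) = 1 + z + 5/12z².

Boundary: |R(x)|=1, x<0.
x=-1.8: |R|=0.5500
R=1: x+5/12x²=0 ⇒ x=−12/5=-2.4000; min R=1−1/(4·5/12)=0.4000>−1
Confirm numerically:
  x=-2.178: |R|=0.79853 <1
  x=-1.906: |R|=0.60768 <1
  x=-1.656: |R|=0.48664 <1
  x=-1.613: |R|=0.47107 <1
  x=-2.750: |R|=1.40104 >1
  x=-2.502: |R|=1.10633 >1
So |R|<1 on (-2.4000, 0).

z∈(-2.4000,0).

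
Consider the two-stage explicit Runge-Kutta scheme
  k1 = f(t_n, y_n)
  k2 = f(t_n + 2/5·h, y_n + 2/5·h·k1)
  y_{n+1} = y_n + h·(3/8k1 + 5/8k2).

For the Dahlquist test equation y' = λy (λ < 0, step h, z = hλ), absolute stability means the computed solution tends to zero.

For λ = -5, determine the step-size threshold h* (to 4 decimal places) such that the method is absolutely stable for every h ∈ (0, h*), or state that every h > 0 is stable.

Set f=λy, z=hλ:
  k1=λy_n ⇒ h·k1=z·y_n;  k2=λ(1+2/5z)y_n ⇒ h·k2=z(1+2/5z)y_n
  y_{n+1}/y_n = 1 + 3/8z + 5/8z(1+2/5z) = 1 + z + 1/4z²
  R(z) = 1 + z + 1/4z².

Need |R(x)|<1, x<0.
x=-0.4: |R|=0.6400
R=1: x+1/4x²=0 ⇒ x=−4=-4.0000; min R=1−1/(4·1/4)=0.0000>−1
Confirm numerically:
  x=-2.103: |R|=0.00265 <1
  x=-2.071: |R|=0.00126 <1
  x=-1.905: |R|=0.00226 <1
  x=-4.204: |R|=1.21440 >1
  x=-4.122: |R|=1.12572 >1
Interval (-4.0000, 0).

(-4.0000,0); λ=-5 ⇒ h* = (4)/5 = 0.8000.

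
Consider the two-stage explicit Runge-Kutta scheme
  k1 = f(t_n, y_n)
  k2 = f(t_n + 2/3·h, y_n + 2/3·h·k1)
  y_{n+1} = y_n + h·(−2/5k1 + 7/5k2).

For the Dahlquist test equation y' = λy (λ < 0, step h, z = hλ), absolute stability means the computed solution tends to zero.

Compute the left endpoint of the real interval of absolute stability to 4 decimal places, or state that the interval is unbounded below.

z* = -1.0714.

With y'=λy (z=hλ):
  k1=λy_n ⇒ h·k1=z·y_n;  k2=λ(1+2/3z)y_n ⇒ h·k2=z(1+2/3z)y_n
  y_{n+1}/y_n = 1 − 2/5z + 7/5z(1+2/3z) = 1 + z + 14/15z²
  R(z) = 1 + z + 14/15z².

Need |R(x)|<1, x<0.
x=-1.75: |R|=2.1083
R=1: x+14/15x²=0 ⇒ x=−15/14=-1.0714; min R=1−1/(4·14/15)=0.7321>−1
Confirm numerically:
  x=-0.950: |R|=0.89233 <1
  x=-0.687: |R|=0.75350 <1
  x=-0.685: |R|=0.75294 <1
  x=-0.466: |R|=0.73668 <1
  x=-1.470: |R|=1.54684 >1
  x=-1.458: |R|=1.52605 >1
So |R|<1 on (-1.0714, 0).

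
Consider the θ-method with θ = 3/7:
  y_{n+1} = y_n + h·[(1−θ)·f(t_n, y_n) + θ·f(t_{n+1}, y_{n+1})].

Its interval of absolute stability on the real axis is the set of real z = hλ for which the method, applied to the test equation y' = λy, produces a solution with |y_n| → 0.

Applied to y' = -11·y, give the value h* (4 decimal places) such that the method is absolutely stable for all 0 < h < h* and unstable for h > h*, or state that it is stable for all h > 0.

With y'=λy (z=hλ):
  y_{n+1} = y_n + z·[4/7·y_n + 3/7·y_{n+1}] ⇒ (1 − 3/7z)y_{n+1} = (1 + 4/7z)y_n
  Hence R(z) = (1 + 4/7z)/(1 − 3/7z).

Solve |R(x)|<1 on ℝ⁻.
x=-1.36: |R|=0.1408
R=−1: 1+4/7x = −1+3/7x ⇒ -1/7x=2 ⇒ x=2/(-1/7)=-14.0000
Confirm numerically:
  x=-13.309: |R|=0.98528 <1
  x=-12.794: |R|=0.97343 <1
  x=-12.136: |R|=0.95706 <1
  x=-14.573: |R|=1.01130 >1
  x=-14.224: |R|=1.00451 >1
Stable set (-14.0000, 0).

(-14.0000,0); λ=-11 ⇒ h* = (14)/11 = 1.2727.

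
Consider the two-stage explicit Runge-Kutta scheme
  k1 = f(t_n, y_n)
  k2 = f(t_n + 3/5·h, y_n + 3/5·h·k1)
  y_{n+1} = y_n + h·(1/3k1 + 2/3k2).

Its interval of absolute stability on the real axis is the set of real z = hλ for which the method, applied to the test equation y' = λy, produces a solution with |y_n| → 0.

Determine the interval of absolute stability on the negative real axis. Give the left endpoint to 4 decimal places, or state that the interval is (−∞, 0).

Set f=λy, z=hλ:
  k1=λy_n ⇒ h·k1=z·y_n;  k2=λ(1+3/5z)y_n ⇒ h·k2=z(1+3/5z)y_n
  y_{n+1}/y_n = 1 + 1/3z + 2/3z(1+3/5z) = 1 + z + 2/5z²
  so R(z) = 1 + z + 2/5z².

Need |R(x)|<1, x<0.
x=-1.71: |R|=0.4596
R=1: x+2/5x²=0 ⇒ x=−5/2=-2.5000; min R=1−1/(4·2/5)=0.3750>−1
Confirm numerically:
  x=-2.203: |R|=0.73828 <1
  x=-2.025: |R|=0.61525 <1
  x=-1.860: |R|=0.52384 <1
  x=-1.167: |R|=0.37776 <1
  x=-2.945: |R|=1.52421 >1
  x=-2.763: |R|=1.29067 >1
  x=-2.679: |R|=1.19182 >1
Stable set (-2.5000, 0).

(-2.5000, 0).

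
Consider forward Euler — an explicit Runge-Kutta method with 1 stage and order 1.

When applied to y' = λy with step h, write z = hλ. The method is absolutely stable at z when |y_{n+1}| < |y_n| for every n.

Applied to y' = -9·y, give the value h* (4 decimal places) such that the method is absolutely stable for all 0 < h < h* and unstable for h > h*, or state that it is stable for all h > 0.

Set f=λy, z=hλ:
  order 1, 1-stage ⇒ R(z)=1+z
  (e.g. R(-1.72)=-0.72000, |R|=0.72000)

Need |R(x)|<1, x<0.
x=-1.72: |R|=0.7200
|R(-2.2)|=1.2000 |R(-1.9)|=0.9000 |R(-1.42)|=0.4200
Bisect:
  x_lo=-2.8088 |R|=1.8088  x_hi=-0.2020 |R|=0.7980
  mid=-1.50541 |R|=0.50541 →hi
  mid=-2.15713 |R|=1.15713 →lo
  mid=-1.83127 |R|=0.83127 →hi
  mid=-1.99420 |R|=0.99420 →hi
  mid=-2.07567 |R|=1.07567 →lo
  mid=-2.03493 |R|=1.03493 →lo
  mid=-2.01457 |R|=1.01457 →lo
  mid=-2.00438 |R|=1.00438 →lo
  mid=-1.99929 |R|=0.99929 →hi
  mid=-2.00184 |R|=1.00184 →lo
  ...
  [-2.00009,-1.99993] ⇒ x*=-2.0000
So |R|<1 on (-2.0000, 0).

(-2.0000,0); λ=-9 ⇒ h* = 0.2222.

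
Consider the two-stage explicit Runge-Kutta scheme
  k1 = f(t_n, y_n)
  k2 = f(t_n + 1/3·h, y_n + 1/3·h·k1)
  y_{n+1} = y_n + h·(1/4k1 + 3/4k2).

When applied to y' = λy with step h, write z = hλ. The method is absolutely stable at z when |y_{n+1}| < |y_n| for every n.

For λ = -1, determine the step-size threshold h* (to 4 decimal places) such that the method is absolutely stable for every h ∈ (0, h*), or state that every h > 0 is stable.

(-4.0000,0); λ=-1 ⇒ h* = (4)/1 = 4.0000.

On y'=λy, z=hλ:
  k1=λy_n ⇒ h·k1=z·y_n;  k2=λ(1+1/3z)y_n ⇒ h·k2=z(1+1/3z)y_n
  y_{n+1}/y_n = 1 + 1/4z + 3/4z(1+1/3z) = 1 + z + 1/4z²
  Hence R(z) = 1 + z + 1/4z².

Boundary: |R(x)|=1, x<0.
x=-1.75: |R|=0.0156
R=1: x+1/4x²=0 ⇒ x=−4=-4.0000; min R=1−1/(4·1/4)=0.0000>−1
Confirm numerically:
  x=-3.649: |R|=0.67980 <1
  x=-3.120: |R|=0.31360 <1
  x=-2.879: |R|=0.19316 <1
  x=-1.600: |R|=0.04000 <1
  x=-4.435: |R|=1.48231 >1
  x=-4.127: |R|=1.13103 >1
Stable set (-4.0000, 0).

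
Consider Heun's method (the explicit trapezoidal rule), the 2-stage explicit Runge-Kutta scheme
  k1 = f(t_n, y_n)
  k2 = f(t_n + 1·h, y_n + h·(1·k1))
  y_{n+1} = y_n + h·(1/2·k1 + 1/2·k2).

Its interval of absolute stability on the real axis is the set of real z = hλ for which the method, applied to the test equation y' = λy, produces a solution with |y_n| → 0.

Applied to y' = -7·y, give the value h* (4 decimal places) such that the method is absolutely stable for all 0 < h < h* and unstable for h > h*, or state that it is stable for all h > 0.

Set f=λy, z=hλ:
  order 2, 2-stage ⇒ R(z)=1+z+z^2/2
  (e.g. R(-1.44)=0.59680, |R|=0.59680)

Solve |R(x)|<1 on ℝ⁻.
x=-1.44: |R|=0.5968
|R(-1.95)|=0.9512 |R(-1.46)|=0.6058 |R(-0.72)|=0.5392
Bisect:
  x_lo=-2.6409 |R|=1.8462  x_hi=-0.3573 |R|=0.7065
  mid=-1.49907 |R|=0.62454 →hi
  mid=-2.06997 |R|=1.07242 →lo
  mid=-1.78452 |R|=0.80774 →hi
  mid=-1.92725 |R|=0.92989 →hi
  mid=-1.99861 |R|=0.99861 →hi
  mid=-2.03429 |R|=1.03488 →lo
  mid=-2.01645 |R|=1.01658 →lo
  mid=-2.00753 |R|=1.00756 →lo
  ...
  [-2.00000,-1.99986] ⇒ x*=-2.0000
Interval (-2.0000, 0).

(-2.0000,0); λ=-7 ⇒ h* = 0.2857.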